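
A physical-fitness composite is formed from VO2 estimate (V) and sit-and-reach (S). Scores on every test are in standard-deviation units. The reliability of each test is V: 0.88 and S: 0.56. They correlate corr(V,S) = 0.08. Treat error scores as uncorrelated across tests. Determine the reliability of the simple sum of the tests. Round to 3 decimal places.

0.741

Var(V+S) = 2 + 2·[0.08] = 2 + 0.16 = 2.16.
With uncorrelated errors the cross-covariances are all true-score covariance, so they carry over unchanged; only the diagonal terms shrink to ρᵢσᵢ².
True-score variance = [0.88 + 0.56] + 0.16 = 1.44 + 0.16 = 1.6.
Reliability = 1.6 / 2.16 = 0.741.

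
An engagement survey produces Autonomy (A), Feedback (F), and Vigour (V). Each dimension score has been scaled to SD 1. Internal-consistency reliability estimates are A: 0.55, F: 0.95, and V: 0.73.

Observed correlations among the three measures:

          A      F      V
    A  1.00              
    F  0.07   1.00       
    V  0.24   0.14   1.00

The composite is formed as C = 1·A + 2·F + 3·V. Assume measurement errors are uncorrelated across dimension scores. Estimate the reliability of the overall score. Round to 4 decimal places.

0.8230

Var(C) = 1 + 2² + 3² + 2·[2·0.07 + 3·0.24 + 6·0.14] = 14 + 3.4 = 17.4.
With uncorrelated errors the cross-covariances are all true-score covariance, so they carry over unchanged; only the diagonal terms shrink to ρᵢσᵢ².
True-score variance = [0.55 + 2²·0.95 + 3²·0.73] + 3.4 = 10.92 + 3.4 = 14.32.
Reliability = 14.32 / 17.4 = 0.8230.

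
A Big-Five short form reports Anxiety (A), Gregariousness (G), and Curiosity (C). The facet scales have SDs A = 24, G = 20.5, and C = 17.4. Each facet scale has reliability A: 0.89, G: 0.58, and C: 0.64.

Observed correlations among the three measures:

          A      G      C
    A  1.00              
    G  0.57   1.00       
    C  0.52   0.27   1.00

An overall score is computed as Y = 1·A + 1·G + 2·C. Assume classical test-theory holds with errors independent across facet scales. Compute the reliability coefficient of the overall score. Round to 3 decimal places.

Var(Y) = 24² + 20.5² + 2²·17.4² + 2·[24·20.5·0.57 + 2·24·17.4·0.52 + 2·20.5·17.4·0.27] = 2207.29 + 1814.72 = 4022.01.
With uncorrelated errors the cross-covariances are all true-score covariance, so they carry over unchanged; only the diagonal terms shrink to ρᵢσᵢ².
True-score variance = [24²·0.89 + 20.5²·0.58 + 2²·17.4²·0.64] + 1814.72 = 1531.45 + 1814.72 = 3346.17.
Reliability = 3346.17 / 4022.01 = 0.832.

0.832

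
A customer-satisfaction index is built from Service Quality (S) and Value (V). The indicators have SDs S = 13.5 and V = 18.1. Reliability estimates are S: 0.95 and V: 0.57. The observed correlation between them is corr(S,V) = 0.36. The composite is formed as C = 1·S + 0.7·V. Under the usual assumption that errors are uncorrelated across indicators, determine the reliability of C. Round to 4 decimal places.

Var(C) = 13.5² + 0.7²·18.1² + 2·[0.7·13.5·18.1·0.36] = 342.779 + 123.152 = 465.931.
With uncorrelated errors the cross-covariances are all true-score covariance, so they carry over unchanged; only the diagonal terms shrink to ρᵢσᵢ².
True-score variance = [13.5²·0.95 + 0.7²·18.1²·0.57] + 123.152 = 264.639 + 123.152 = 387.791.
Reliability = 387.791 / 465.931 = 0.8323.

0.8323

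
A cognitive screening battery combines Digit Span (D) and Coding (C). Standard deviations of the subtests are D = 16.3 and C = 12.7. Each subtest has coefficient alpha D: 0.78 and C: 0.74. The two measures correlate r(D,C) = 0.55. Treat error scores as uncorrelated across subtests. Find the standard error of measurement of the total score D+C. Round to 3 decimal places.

10.019

Var(total) = 426.98 + 227.711 = 654.691.
True-score variance = 326.593 + 227.711 = 554.304, so reliability = 0.8467.
Error variance = 654.691 − 554.304 = 100.387; SEM = √100.387 = 10.019.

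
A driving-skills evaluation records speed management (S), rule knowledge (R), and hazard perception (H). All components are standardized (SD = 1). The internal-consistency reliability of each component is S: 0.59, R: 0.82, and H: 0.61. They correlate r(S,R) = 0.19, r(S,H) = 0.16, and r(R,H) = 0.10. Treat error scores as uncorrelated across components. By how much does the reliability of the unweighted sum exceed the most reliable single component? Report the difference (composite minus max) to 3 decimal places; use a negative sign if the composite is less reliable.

-0.071

Var(sum) = 3 + 0.9 = 3.9; true-score variance = 2.02 + 0.9 = 2.92; composite reliability = 0.7487.
Max component reliability = 0.8200.
Difference = 0.7487 − 0.8200 = -0.071.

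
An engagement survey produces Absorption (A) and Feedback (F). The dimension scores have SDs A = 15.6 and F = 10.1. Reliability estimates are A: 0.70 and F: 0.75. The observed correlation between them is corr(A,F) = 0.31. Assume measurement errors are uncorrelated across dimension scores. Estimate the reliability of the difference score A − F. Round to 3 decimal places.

0.602

Var(A−F) = 15.6² + 10.1² − 2·15.6·10.1·0.31 = 345.37 − 97.6872 = 247.683.
Under uncorrelated errors the observed covariances equal the true-score covariances, so only the own-variance terms attenuate.
True-score variance = [15.6²·0.70 + 10.1²·0.75] − 97.6872 = 246.859 − 97.6872 = 149.172.
Reliability = 149.172 / 247.683 = 0.602.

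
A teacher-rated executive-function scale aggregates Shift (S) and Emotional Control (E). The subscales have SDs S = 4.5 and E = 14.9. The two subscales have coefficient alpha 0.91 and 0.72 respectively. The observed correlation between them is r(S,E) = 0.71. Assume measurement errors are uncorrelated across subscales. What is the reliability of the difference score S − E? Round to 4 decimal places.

0.5649

Var(S−E) = 4.5² + 14.9² − 2·4.5·14.9·0.71 = 242.26 − 95.211 = 147.049.
Because errors are independent across components, Cov(Tᵢ,Tⱼ) = Cov(Xᵢ,Xⱼ); the off-diagonal part of the true-score variance is the same as above.
True-score variance = [4.5²·0.91 + 14.9²·0.72] − 95.211 = 178.275 − 95.211 = 83.0637.
Reliability = 83.0637 / 147.049 = 0.5649.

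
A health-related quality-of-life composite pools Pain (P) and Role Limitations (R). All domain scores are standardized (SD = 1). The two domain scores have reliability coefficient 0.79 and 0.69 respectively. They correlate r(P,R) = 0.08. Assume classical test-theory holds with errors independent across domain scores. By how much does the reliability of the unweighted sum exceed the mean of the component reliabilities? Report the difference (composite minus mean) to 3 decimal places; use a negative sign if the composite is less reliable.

Var(sum) = 2 + 0.16 = 2.16; true-score variance = 1.48 + 0.16 = 1.64; composite reliability = 0.7593.
Mean component reliability = 0.7400.
Difference = 0.7593 − 0.7400 = 0.019.

0.019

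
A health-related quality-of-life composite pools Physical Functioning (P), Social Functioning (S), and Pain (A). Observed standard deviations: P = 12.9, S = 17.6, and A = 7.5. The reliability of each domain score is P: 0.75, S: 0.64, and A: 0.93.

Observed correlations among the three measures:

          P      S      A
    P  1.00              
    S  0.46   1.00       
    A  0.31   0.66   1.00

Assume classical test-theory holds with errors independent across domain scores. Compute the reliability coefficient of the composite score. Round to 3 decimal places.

0.839

Var(P+S+A) = 12.9² + 17.6² + 7.5² + 2·[12.9·17.6·0.46 + 12.9·7.5·0.31 + 17.6·7.5·0.66] = 532.42 + 443.102 = 975.522.
Because errors are independent across components, Cov(Tᵢ,Tⱼ) = Cov(Xᵢ,Xⱼ); the off-diagonal part of the true-score variance is the same as above.
True-score variance = [12.9²·0.75 + 17.6²·0.64 + 7.5²·0.93] + 443.102 = 375.366 + 443.102 = 818.468.
Reliability = 818.468 / 975.522 = 0.839.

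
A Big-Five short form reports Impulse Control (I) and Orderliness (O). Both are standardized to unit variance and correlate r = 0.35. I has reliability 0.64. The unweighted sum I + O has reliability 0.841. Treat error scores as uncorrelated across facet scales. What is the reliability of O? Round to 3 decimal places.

0.931

Var(I+O) = 2 + 2·0.35 = 2.700.
True-score variance = ρ_I + ρ_O + 2·0.35, so 0.841 = (0.64 + ρ_O + 0.70) / 2.700.
ρ_O = 0.841·2.700 − 0.64 − 0.70 = 0.931.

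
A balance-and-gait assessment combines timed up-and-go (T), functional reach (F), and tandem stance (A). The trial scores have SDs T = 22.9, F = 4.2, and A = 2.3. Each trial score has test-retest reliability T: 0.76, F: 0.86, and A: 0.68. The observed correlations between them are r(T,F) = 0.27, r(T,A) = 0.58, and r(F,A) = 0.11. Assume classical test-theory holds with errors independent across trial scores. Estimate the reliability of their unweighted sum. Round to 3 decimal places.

Var(T+F+A) = 22.9² + 4.2² + 2.3² + 2·[22.9·4.2·0.27 + 22.9·2.3·0.58 + 4.2·2.3·0.11] = 547.34 + 115.16 = 662.5.
Because errors are independent across components, Cov(Tᵢ,Tⱼ) = Cov(Xᵢ,Xⱼ); the off-diagonal part of the true-score variance is the same as above.
True-score variance = [22.9²·0.76 + 4.2²·0.86 + 2.3²·0.68] + 115.16 = 417.319 + 115.16 = 532.479.
Reliability = 532.479 / 662.5 = 0.804.

0.804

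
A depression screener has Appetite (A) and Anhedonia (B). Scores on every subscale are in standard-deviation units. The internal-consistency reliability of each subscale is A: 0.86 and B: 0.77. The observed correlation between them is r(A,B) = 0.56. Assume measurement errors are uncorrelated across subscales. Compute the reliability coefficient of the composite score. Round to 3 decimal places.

0.881

Var(A+B) = 2 + 2·[0.56] = 2 + 1.12 = 3.12.
With uncorrelated errors the cross-covariances are all true-score covariance, so they carry over unchanged; only the diagonal terms shrink to ρᵢσᵢ².
True-score variance = [0.86 + 0.77] + 1.12 = 1.63 + 1.12 = 2.75.
Reliability = 2.75 / 3.12 = 0.881.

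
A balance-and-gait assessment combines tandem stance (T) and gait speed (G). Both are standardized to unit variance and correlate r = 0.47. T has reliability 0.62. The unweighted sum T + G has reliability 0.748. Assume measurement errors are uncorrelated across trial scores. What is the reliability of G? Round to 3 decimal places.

0.639

Var(T+G) = 2 + 2·0.47 = 2.940.
True-score variance = ρ_T + ρ_G + 2·0.47, so 0.748 = (0.62 + ρ_G + 0.94) / 2.940.
ρ_G = 0.748·2.940 − 0.62 − 0.94 = 0.639.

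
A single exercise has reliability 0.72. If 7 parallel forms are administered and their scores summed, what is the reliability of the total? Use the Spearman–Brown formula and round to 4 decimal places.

0.9474

ρ_k = kρ / (1 + (k−1)ρ) = 7·0.72 / (1 + 6·0.72) = 5.040 / 5.320 = 0.9474.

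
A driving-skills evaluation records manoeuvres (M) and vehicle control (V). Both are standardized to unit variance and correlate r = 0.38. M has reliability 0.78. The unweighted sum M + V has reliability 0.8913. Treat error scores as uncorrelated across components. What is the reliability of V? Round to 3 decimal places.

Var(M+V) = 2 + 2·0.38 = 2.760.
True-score variance = ρ_M + ρ_V + 2·0.38, so 0.8913 = (0.78 + ρ_V + 0.76) / 2.760.
ρ_V = 0.8913·2.760 − 0.78 − 0.76 = 0.920.

0.920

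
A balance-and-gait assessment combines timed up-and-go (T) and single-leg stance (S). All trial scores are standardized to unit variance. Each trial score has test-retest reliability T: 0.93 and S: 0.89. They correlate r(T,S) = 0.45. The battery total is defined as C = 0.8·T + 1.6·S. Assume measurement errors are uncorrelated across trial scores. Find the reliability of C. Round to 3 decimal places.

0.925

Var(C) = 0.8² + 1.6² + 2·[1.28·0.45] = 3.2 + 1.152 = 4.352.
Because errors are independent across components, Cov(Tᵢ,Tⱼ) = Cov(Xᵢ,Xⱼ); the off-diagonal part of the true-score variance is the same as above.
True-score variance = [0.8²·0.93 + 1.6²·0.89] + 1.152 = 2.8736 + 1.152 = 4.0256.
Reliability = 4.0256 / 4.352 = 0.925.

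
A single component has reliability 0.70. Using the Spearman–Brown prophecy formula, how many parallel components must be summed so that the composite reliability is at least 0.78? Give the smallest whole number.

2

k ≥ ρ*(1−ρ₁)/(ρ₁(1−ρ*)) = 0.78·0.30 / (0.70·0.22) = 1.519.
Smallest integer k = 2.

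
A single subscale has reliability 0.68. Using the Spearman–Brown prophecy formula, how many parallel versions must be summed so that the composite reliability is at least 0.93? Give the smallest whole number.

7

k ≥ ρ*(1−ρ₁)/(ρ₁(1−ρ*)) = 0.93·0.32 / (0.68·0.07) = 6.252.
Smallest integer k = 7.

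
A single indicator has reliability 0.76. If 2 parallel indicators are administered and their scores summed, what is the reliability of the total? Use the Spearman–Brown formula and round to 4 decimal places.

ρ_k = kρ / (1 + (k−1)ρ) = 2·0.76 / (1 + 1·0.76) = 1.520 / 1.760 = 0.8636.

0.8636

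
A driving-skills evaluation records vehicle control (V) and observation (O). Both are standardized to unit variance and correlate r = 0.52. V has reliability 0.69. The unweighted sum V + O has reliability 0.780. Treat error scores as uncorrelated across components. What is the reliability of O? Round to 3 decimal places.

Var(V+O) = 2 + 2·0.52 = 3.040.
True-score variance = ρ_V + ρ_O + 2·0.52, so 0.780 = (0.69 + ρ_O + 1.04) / 3.040.
ρ_O = 0.780·3.040 − 0.69 − 1.04 = 0.641.

0.641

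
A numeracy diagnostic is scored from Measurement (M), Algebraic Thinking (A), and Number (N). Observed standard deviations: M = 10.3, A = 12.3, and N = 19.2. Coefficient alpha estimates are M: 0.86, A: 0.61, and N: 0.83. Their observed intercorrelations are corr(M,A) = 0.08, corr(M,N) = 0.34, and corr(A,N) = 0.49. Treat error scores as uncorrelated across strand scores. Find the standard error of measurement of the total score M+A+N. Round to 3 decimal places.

Var(total) = 626.02 + 386.184 = 1012.2.
True-score variance = 489.495 + 386.184 = 875.679, so reliability = 0.8651.
Error variance = 1012.2 − 875.679 = 136.524; SEM = √136.524 = 11.684.

11.684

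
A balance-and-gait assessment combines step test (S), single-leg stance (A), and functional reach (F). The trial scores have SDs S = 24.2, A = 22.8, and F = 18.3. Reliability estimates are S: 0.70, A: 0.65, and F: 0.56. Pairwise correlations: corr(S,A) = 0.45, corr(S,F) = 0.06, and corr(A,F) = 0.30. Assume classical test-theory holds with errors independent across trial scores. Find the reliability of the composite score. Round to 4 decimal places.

0.7746

Var(S+A+F) = 24.2² + 22.8² + 18.3² + 2·[24.2·22.8·0.45 + 24.2·18.3·0.06 + 22.8·18.3·0.30] = 1440.37 + 800.071 = 2240.44.
Under uncorrelated errors the observed covariances equal the true-score covariances, so only the own-variance terms attenuate.
True-score variance = [24.2²·0.70 + 22.8²·0.65 + 18.3²·0.56] + 800.071 = 935.382 + 800.071 = 1735.45.
Reliability = 1735.45 / 2240.44 = 0.7746.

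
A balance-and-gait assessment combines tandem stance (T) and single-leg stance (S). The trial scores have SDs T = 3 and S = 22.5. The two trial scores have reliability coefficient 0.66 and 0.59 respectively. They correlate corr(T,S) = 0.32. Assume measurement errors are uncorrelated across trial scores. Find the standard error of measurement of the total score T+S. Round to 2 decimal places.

Var(total) = 515.25 + 43.2 = 558.45.
True-score variance = 304.627 + 43.2 = 347.827, so reliability = 0.6228.
Error variance = 558.45 − 347.827 = 210.623; SEM = √210.623 = 14.51.

14.51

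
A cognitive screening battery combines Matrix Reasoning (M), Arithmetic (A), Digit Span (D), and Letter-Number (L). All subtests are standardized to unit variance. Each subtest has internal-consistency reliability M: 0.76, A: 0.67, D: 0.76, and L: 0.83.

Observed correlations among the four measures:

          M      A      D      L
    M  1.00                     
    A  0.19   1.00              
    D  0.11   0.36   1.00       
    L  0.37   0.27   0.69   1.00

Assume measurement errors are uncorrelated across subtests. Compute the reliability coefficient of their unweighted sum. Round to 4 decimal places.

Var(M+A+D+L) = 4 + 2·[0.19 + 0.11 + 0.37 + 0.36 + 0.27 + 0.69] = 4 + 3.98 = 7.98.
Because errors are independent across components, Cov(Tᵢ,Tⱼ) = Cov(Xᵢ,Xⱼ); the off-diagonal part of the true-score variance is the same as above.
True-score variance = [0.76 + 0.67 + 0.76 + 0.83] + 3.98 = 3.02 + 3.98 = 7.
Reliability = 7 / 7.98 = 0.8772.

0.8772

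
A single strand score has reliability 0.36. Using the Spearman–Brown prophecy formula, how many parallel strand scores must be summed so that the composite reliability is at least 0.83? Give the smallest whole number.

9

k ≥ ρ*(1−ρ₁)/(ρ₁(1−ρ*)) = 0.83·0.64 / (0.36·0.17) = 8.680.
Smallest integer k = 9.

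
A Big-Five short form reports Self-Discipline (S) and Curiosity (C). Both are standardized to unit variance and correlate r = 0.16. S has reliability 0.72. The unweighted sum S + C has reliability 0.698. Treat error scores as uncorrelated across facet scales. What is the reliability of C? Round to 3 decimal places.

Var(S+C) = 2 + 2·0.16 = 2.320.
True-score variance = ρ_S + ρ_C + 2·0.16, so 0.698 = (0.72 + ρ_C + 0.32) / 2.320.
ρ_C = 0.698·2.320 − 0.72 − 0.32 = 0.579.

0.579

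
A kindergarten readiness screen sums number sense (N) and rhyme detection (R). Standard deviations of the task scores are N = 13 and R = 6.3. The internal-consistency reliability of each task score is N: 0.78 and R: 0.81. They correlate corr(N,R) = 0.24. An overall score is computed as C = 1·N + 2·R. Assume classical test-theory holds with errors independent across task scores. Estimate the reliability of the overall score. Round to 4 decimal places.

Var(C) = 13² + 2²·6.3² + 2·[2·13·6.3·0.24] = 327.76 + 78.624 = 406.384.
Because errors are independent across components, Cov(Tᵢ,Tⱼ) = Cov(Xᵢ,Xⱼ); the off-diagonal part of the true-score variance is the same as above.
True-score variance = [13²·0.78 + 2²·6.3²·0.81] + 78.624 = 260.416 + 78.624 = 339.04.
Reliability = 339.04 / 406.384 = 0.8343.

0.8343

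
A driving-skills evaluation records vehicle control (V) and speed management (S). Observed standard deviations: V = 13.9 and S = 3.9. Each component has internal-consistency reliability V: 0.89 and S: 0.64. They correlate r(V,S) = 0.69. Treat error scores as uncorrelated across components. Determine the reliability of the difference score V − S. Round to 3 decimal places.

Var(V−S) = 13.9² + 3.9² − 2·13.9·3.9·0.69 = 208.42 − 74.8098 = 133.61.
Under uncorrelated errors the observed covariances equal the true-score covariances, so only the own-variance terms attenuate.
True-score variance = [13.9²·0.89 + 3.9²·0.64] − 74.8098 = 181.691 − 74.8098 = 106.882.
Reliability = 106.882 / 133.61 = 0.800.

0.800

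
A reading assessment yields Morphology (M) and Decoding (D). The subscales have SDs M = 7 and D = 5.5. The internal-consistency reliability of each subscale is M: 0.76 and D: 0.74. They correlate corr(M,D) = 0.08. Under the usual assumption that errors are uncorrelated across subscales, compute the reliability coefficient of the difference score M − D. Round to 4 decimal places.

0.7315

Var(M−D) = 7² + 5.5² − 2·7·5.5·0.08 = 79.25 − 6.16 = 73.09.
Under uncorrelated errors the observed covariances equal the true-score covariances, so only the own-variance terms attenuate.
True-score variance = [7²·0.76 + 5.5²·0.74] − 6.16 = 59.625 − 6.16 = 53.465.
Reliability = 53.465 / 73.09 = 0.7315.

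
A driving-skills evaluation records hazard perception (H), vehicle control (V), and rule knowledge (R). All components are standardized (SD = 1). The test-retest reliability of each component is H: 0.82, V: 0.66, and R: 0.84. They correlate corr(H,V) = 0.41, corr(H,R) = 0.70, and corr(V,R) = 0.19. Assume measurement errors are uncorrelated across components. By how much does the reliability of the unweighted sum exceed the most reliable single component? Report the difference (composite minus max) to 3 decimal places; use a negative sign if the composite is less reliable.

Var(sum) = 3 + 2.6 = 5.6; true-score variance = 2.32 + 2.6 = 4.92; composite reliability = 0.8786.
Max component reliability = 0.8400.
Difference = 0.8786 − 0.8400 = 0.039.

0.039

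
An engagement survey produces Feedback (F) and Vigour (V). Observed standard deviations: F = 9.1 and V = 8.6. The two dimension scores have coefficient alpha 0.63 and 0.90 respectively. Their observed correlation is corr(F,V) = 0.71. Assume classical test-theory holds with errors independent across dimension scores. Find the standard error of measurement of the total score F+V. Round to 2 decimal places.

Var(total) = 156.77 + 111.129 = 267.899.
True-score variance = 118.734 + 111.129 = 229.863, so reliability = 0.8580.
Error variance = 267.899 − 229.863 = 38.0357; SEM = √38.0357 = 6.17.

6.17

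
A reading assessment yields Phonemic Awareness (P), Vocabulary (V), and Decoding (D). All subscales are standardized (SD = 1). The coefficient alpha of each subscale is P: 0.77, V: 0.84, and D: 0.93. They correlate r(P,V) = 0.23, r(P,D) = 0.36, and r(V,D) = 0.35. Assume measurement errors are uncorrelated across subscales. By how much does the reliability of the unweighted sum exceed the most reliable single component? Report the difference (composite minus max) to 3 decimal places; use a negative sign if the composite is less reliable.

-0.024

Var(sum) = 3 + 1.88 = 4.88; true-score variance = 2.54 + 1.88 = 4.42; composite reliability = 0.9057.
Max component reliability = 0.9300.
Difference = 0.9057 − 0.9300 = -0.024.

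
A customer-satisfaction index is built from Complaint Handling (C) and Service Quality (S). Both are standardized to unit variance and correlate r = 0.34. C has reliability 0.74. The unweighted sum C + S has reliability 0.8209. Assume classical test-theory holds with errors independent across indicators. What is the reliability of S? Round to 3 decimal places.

Var(C+S) = 2 + 2·0.34 = 2.680.
True-score variance = ρ_C + ρ_S + 2·0.34, so 0.8209 = (0.74 + ρ_S + 0.68) / 2.680.
ρ_S = 0.8209·2.680 − 0.74 − 0.68 = 0.780.

0.780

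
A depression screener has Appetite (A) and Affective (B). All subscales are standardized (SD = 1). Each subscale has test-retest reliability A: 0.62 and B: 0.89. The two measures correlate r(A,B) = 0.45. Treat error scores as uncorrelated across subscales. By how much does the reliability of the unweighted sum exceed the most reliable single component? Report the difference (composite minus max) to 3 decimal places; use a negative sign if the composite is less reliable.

-0.059

Var(sum) = 2 + 0.9 = 2.9; true-score variance = 1.51 + 0.9 = 2.41; composite reliability = 0.8310.
Max component reliability = 0.8900.
Difference = 0.8310 − 0.8900 = -0.059.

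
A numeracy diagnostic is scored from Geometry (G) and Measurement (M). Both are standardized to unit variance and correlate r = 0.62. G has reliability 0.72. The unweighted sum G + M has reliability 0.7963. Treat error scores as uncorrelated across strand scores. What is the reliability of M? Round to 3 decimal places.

Var(G+M) = 2 + 2·0.62 = 3.240.
True-score variance = ρ_G + ρ_M + 2·0.62, so 0.7963 = (0.72 + ρ_M + 1.24) / 3.240.
ρ_M = 0.7963·3.240 − 0.72 − 1.24 = 0.620.

0.620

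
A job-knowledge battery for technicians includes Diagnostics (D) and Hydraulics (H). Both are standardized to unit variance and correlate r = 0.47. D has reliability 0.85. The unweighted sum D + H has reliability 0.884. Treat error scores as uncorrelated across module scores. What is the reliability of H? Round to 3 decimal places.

Var(D+H) = 2 + 2·0.47 = 2.940.
True-score variance = ρ_D + ρ_H + 2·0.47, so 0.884 = (0.85 + ρ_H + 0.94) / 2.940.
ρ_H = 0.884·2.940 − 0.85 − 0.94 = 0.809.

0.809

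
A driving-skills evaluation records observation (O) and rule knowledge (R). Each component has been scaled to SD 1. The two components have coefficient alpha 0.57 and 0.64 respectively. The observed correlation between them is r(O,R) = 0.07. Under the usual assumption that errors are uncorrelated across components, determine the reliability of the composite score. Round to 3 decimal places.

0.631

Var(O+R) = 2 + 2·[0.07] = 2 + 0.14 = 2.14.
With uncorrelated errors the cross-covariances are all true-score covariance, so they carry over unchanged; only the diagonal terms shrink to ρᵢσᵢ².
True-score variance = [0.57 + 0.64] + 0.14 = 1.21 + 0.14 = 1.35.
Reliability = 1.35 / 2.14 = 0.631.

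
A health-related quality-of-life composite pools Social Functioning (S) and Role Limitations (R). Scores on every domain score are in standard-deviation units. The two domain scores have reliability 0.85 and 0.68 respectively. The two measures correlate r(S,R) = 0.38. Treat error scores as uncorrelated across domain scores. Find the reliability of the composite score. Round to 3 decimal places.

Var(S+R) = 2 + 2·[0.38] = 2 + 0.76 = 2.76.
Because errors are independent across components, Cov(Tᵢ,Tⱼ) = Cov(Xᵢ,Xⱼ); the off-diagonal part of the true-score variance is the same as above.
True-score variance = [0.85 + 0.68] + 0.76 = 1.53 + 0.76 = 2.29.
Reliability = 2.29 / 2.76 = 0.830.

0.830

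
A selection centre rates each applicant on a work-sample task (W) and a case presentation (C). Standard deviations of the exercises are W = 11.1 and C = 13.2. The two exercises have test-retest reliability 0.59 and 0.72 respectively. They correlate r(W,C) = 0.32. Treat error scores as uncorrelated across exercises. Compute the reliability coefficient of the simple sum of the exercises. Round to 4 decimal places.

Var(W+C) = 11.1² + 13.2² + 2·[11.1·13.2·0.32] = 297.45 + 93.7728 = 391.223.
Because errors are independent across components, Cov(Tᵢ,Tⱼ) = Cov(Xᵢ,Xⱼ); the off-diagonal part of the true-score variance is the same as above.
True-score variance = [11.1²·0.59 + 13.2²·0.72] + 93.7728 = 198.147 + 93.7728 = 291.919.
Reliability = 291.919 / 391.223 = 0.7462.

0.7462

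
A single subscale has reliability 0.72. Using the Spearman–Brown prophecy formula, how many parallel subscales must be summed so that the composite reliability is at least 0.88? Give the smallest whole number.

k ≥ ρ*(1−ρ₁)/(ρ₁(1−ρ*)) = 0.88·0.28 / (0.72·0.12) = 2.852.
Smallest integer k = 3.

3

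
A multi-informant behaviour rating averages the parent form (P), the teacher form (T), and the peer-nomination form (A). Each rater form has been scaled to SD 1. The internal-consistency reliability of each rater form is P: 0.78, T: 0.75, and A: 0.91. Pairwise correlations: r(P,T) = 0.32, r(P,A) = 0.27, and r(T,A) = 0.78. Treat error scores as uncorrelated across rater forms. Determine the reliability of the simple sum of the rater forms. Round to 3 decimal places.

Var(P+T+A) = 3 + 2·[0.32 + 0.27 + 0.78] = 3 + 2.74 = 5.74.
Because errors are independent across components, Cov(Tᵢ,Tⱼ) = Cov(Xᵢ,Xⱼ); the off-diagonal part of the true-score variance is the same as above.
True-score variance = [0.78 + 0.75 + 0.91] + 2.74 = 2.44 + 2.74 = 5.18.
Reliability = 5.18 / 5.74 = 0.902.

0.902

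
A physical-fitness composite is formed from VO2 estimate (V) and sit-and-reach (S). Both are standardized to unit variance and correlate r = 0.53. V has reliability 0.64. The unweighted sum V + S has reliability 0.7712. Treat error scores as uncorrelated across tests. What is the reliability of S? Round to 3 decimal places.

0.660

Var(V+S) = 2 + 2·0.53 = 3.060.
True-score variance = ρ_V + ρ_S + 2·0.53, so 0.7712 = (0.64 + ρ_S + 1.06) / 3.060.
ρ_S = 0.7712·3.060 − 0.64 − 1.06 = 0.660.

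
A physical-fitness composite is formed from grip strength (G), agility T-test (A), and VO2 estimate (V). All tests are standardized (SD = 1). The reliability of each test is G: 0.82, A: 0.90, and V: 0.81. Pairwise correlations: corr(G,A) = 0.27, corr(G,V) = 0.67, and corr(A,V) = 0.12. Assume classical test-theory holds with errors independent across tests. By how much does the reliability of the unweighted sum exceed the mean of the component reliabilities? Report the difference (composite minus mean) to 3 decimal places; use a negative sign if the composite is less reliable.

Var(sum) = 3 + 2.12 = 5.12; true-score variance = 2.53 + 2.12 = 4.65; composite reliability = 0.9082.
Mean component reliability = 0.8433.
Difference = 0.9082 − 0.8433 = 0.065.

0.065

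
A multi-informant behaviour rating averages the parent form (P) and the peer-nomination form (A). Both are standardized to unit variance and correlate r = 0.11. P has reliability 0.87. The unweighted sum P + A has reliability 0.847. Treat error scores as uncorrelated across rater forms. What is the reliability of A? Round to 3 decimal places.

Var(P+A) = 2 + 2·0.11 = 2.220.
True-score variance = ρ_P + ρ_A + 2·0.11, so 0.847 = (0.87 + ρ_A + 0.22) / 2.220.
ρ_A = 0.847·2.220 − 0.87 − 0.22 = 0.790.

0.790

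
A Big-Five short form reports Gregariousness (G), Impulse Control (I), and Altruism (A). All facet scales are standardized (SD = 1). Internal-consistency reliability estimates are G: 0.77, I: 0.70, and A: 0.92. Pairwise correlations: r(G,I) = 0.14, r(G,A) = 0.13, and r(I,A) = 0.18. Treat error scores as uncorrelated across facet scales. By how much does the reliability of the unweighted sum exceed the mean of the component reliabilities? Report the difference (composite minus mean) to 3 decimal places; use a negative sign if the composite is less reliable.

0.047

Var(sum) = 3 + 0.9 = 3.9; true-score variance = 2.39 + 0.9 = 3.29; composite reliability = 0.8436.
Mean component reliability = 0.7967.
Difference = 0.8436 − 0.7967 = 0.047.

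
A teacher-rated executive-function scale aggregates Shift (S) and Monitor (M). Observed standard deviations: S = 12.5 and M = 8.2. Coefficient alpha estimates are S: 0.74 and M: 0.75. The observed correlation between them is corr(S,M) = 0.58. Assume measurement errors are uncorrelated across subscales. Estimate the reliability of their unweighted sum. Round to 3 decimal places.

Var(S+M) = 12.5² + 8.2² + 2·[12.5·8.2·0.58] = 223.49 + 118.9 = 342.39.
Under uncorrelated errors the observed covariances equal the true-score covariances, so only the own-variance terms attenuate.
True-score variance = [12.5²·0.74 + 8.2²·0.75] + 118.9 = 166.055 + 118.9 = 284.955.
Reliability = 284.955 / 342.39 = 0.832.

0.832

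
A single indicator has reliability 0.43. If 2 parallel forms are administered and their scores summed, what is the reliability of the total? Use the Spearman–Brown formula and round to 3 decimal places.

0.601

ρ_k = kρ / (1 + (k−1)ρ) = 2·0.43 / (1 + 1·0.43) = 0.860 / 1.430 = 0.601.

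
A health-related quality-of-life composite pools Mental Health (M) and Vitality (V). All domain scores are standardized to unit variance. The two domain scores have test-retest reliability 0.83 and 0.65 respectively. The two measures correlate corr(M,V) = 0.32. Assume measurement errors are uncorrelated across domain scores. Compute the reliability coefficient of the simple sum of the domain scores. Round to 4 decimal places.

Var(M+V) = 2 + 2·[0.32] = 2 + 0.64 = 2.64.
With uncorrelated errors the cross-covariances are all true-score covariance, so they carry over unchanged; only the diagonal terms shrink to ρᵢσᵢ².
True-score variance = [0.83 + 0.65] + 0.64 = 1.48 + 0.64 = 2.12.
Reliability = 2.12 / 2.64 = 0.8030.

0.8030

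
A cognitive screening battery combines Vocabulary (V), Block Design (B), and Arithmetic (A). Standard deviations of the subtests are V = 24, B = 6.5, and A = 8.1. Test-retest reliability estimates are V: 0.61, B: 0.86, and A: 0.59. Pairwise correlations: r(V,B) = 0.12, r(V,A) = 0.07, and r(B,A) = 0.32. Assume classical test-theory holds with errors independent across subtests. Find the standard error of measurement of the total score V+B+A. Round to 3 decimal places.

Var(total) = 683.86 + 98.352 = 782.212.
True-score variance = 426.405 + 98.352 = 524.757, so reliability = 0.6709.
Error variance = 782.212 − 524.757 = 257.455; SEM = √257.455 = 16.045.

16.045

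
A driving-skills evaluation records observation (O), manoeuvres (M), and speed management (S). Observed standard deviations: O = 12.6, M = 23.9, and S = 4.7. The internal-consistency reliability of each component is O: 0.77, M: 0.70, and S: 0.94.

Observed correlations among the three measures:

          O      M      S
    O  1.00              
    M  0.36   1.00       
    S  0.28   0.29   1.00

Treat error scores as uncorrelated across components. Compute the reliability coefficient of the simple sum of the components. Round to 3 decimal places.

0.804

Var(O+M+S) = 12.6² + 23.9² + 4.7² + 2·[12.6·23.9·0.36 + 12.6·4.7·0.28 + 23.9·4.7·0.29] = 752.06 + 315.135 = 1067.2.
Because errors are independent across components, Cov(Tᵢ,Tⱼ) = Cov(Xᵢ,Xⱼ); the off-diagonal part of the true-score variance is the same as above.
True-score variance = [12.6²·0.77 + 23.9²·0.70 + 4.7²·0.94] + 315.135 = 542.857 + 315.135 = 857.992.
Reliability = 857.992 / 1067.2 = 0.804.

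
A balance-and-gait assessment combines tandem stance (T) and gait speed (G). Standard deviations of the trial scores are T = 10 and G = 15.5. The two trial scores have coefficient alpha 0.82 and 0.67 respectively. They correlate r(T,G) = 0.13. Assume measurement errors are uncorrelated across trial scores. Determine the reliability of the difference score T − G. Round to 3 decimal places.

0.676

Var(T−G) = 10² + 15.5² − 2·10·15.5·0.13 = 340.25 − 40.3 = 299.95.
Under uncorrelated errors the observed covariances equal the true-score covariances, so only the own-variance terms attenuate.
True-score variance = [10²·0.82 + 15.5²·0.67] − 40.3 = 242.968 − 40.3 = 202.667.
Reliability = 202.667 / 299.95 = 0.676.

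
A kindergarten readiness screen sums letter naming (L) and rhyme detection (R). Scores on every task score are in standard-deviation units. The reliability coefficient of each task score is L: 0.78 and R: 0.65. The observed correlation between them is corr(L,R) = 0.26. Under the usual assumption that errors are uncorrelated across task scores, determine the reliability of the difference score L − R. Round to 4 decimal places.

Var(L−R) = 1 + 1 − 2·0.26 = 2 − 0.52 = 1.48.
Under uncorrelated errors the observed covariances equal the true-score covariances, so only the own-variance terms attenuate.
True-score variance = [0.78 + 0.65] − 0.52 = 1.43 − 0.52 = 0.91.
Reliability = 0.91 / 1.48 = 0.6149.

0.6149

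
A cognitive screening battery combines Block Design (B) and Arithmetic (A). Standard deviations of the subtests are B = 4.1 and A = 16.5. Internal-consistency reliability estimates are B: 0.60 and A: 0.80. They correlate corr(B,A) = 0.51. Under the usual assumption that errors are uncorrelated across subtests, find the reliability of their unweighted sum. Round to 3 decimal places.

0.829

Var(B+A) = 4.1² + 16.5² + 2·[4.1·16.5·0.51] = 289.06 + 69.003 = 358.063.
Because errors are independent across components, Cov(Tᵢ,Tⱼ) = Cov(Xᵢ,Xⱼ); the off-diagonal part of the true-score variance is the same as above.
True-score variance = [4.1²·0.60 + 16.5²·0.80] + 69.003 = 227.886 + 69.003 = 296.889.
Reliability = 296.889 / 358.063 = 0.829.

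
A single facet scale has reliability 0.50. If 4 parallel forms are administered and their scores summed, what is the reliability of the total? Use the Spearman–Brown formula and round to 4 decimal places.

0.8000

ρ_k = kρ / (1 + (k−1)ρ) = 4·0.50 / (1 + 3·0.50) = 2.000 / 2.500 = 0.8000.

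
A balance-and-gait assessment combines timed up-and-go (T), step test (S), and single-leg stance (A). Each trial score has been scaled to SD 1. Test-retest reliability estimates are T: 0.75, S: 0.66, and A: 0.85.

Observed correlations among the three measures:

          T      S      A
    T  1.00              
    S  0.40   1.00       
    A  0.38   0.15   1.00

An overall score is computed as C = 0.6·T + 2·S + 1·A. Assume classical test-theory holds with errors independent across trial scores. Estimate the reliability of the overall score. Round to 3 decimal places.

0.783

Var(C) = 0.6² + 2² + 1 + 2·[1.2·0.40 + 0.6·0.38 + 2·0.15] = 5.36 + 2.016 = 7.376.
Because errors are independent across components, Cov(Tᵢ,Tⱼ) = Cov(Xᵢ,Xⱼ); the off-diagonal part of the true-score variance is the same as above.
True-score variance = [0.6²·0.75 + 2²·0.66 + 0.85] + 2.016 = 3.76 + 2.016 = 5.776.
Reliability = 5.776 / 7.376 = 0.783.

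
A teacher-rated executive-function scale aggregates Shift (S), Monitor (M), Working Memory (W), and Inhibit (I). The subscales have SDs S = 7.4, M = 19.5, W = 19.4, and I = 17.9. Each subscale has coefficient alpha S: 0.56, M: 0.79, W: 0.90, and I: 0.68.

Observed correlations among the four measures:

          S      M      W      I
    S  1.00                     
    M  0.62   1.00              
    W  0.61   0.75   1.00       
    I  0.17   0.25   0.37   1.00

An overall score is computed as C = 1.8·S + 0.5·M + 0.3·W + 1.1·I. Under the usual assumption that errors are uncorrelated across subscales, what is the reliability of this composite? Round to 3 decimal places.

Var(C) = 1.8²·7.4² + 0.5²·19.5² + 0.3²·19.4² + 1.1²·17.9² + 2·[0.9·7.4·19.5·0.62 + 0.54·7.4·19.4·0.61 + 1.98·7.4·17.9·0.17 + 0.15·19.5·19.4·0.75 + 0.55·19.5·17.9·0.25 + 0.33·19.4·17.9·0.37] = 694.053 + 610.695 = 1304.75.
Under uncorrelated errors the observed covariances equal the true-score covariances, so only the own-variance terms attenuate.
True-score variance = [1.8²·7.4²·0.56 + 0.5²·19.5²·0.79 + 0.3²·19.4²·0.90 + 1.1²·17.9²·0.68] + 610.695 = 468.574 + 610.695 = 1079.27.
Reliability = 1079.27 / 1304.75 = 0.827.

0.827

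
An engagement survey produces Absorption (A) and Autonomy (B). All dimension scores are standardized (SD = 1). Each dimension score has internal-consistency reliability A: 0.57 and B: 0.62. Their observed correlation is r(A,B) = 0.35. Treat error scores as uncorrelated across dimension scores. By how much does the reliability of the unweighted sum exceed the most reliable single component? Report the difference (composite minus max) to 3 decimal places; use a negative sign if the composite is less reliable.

0.080

Var(sum) = 2 + 0.7 = 2.7; true-score variance = 1.19 + 0.7 = 1.89; composite reliability = 0.7000.
Max component reliability = 0.6200.
Difference = 0.7000 − 0.6200 = 0.080.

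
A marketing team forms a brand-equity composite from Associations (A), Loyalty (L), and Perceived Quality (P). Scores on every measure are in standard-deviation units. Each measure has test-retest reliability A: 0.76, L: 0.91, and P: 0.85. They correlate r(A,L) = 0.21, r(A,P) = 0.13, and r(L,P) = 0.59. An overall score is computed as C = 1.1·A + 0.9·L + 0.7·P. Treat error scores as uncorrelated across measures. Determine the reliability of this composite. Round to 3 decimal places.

0.887

Var(C) = 1.1² + 0.9² + 0.7² + 2·[0.99·0.21 + 0.77·0.13 + 0.63·0.59] = 2.51 + 1.3594 = 3.8694.
Because errors are independent across components, Cov(Tᵢ,Tⱼ) = Cov(Xᵢ,Xⱼ); the off-diagonal part of the true-score variance is the same as above.
True-score variance = [1.1²·0.76 + 0.9²·0.91 + 0.7²·0.85] + 1.3594 = 2.0732 + 1.3594 = 3.4326.
Reliability = 3.4326 / 3.8694 = 0.887.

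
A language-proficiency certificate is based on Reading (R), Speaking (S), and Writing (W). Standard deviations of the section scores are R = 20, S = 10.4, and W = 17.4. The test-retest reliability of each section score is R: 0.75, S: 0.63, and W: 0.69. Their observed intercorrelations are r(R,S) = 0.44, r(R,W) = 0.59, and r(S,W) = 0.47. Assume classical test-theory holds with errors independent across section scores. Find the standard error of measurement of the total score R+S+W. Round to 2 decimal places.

Var(total) = 810.92 + 763.782 = 1574.7.
True-score variance = 577.045 + 763.782 = 1340.83, so reliability = 0.8515.
Error variance = 1574.7 − 1340.83 = 233.875; SEM = √233.875 = 15.29.

15.29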